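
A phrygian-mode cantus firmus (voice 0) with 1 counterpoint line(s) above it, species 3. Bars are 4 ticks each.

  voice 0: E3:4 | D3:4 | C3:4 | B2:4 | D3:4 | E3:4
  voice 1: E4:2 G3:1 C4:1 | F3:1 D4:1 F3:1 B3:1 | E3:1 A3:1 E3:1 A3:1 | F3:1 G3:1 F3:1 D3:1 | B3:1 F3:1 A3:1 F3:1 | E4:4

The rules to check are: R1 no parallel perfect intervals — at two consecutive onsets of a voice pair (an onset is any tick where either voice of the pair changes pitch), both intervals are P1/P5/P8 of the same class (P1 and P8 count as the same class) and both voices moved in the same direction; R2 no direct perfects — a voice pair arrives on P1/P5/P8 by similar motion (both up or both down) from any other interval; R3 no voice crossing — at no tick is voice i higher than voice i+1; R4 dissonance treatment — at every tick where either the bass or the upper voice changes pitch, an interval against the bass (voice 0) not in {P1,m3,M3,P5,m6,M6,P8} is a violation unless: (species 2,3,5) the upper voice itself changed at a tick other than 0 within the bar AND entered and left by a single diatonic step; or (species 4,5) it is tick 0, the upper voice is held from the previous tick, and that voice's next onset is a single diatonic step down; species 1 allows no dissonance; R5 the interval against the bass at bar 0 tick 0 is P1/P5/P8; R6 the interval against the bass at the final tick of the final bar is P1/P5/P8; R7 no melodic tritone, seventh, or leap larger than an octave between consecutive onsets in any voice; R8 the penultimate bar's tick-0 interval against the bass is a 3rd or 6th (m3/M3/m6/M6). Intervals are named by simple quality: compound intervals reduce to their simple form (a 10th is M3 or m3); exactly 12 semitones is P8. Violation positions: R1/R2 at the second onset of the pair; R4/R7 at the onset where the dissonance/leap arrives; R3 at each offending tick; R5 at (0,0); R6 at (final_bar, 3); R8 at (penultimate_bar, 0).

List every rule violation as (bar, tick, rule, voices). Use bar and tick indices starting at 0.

(1, 3, R7, (1,))
(3, 0, R4, (0, 1))
(3, 2, R4, (0, 1))
(4, 1, R7, (1,))
(5, 0, R2, (0, 1))
(5, 0, R7, (1,))

bar 0: v0=E3 v1=E4 downbeat P8
bar 1: v0=D3 v1=F3 downbeat m3
bar 2: v0=C3 v1=E3 downbeat M3
bar 3: v0=B2 v1=F3 downbeat TT
bar 4: v0=D3 v1=B3 downbeat M6
bar 5: v0=E3 v1=E4 downbeat P8
  -> R7 @ bar 1 tick 3 v(1,): F3->B3 leap 6st
  -> R4 @ bar 3 tick 0 v(0, 1): B2/F3 TT untreated
  -> R4 @ bar 3 tick 2 v(0, 1): B2/F3 TT untreated
  -> R7 @ bar 4 tick 1 v(1,): B3->F3 leap 6st
  -> R2 @ bar 5 tick 0 v(0, 1): D3/F3 m3 -> E3/E4 P8 similar
  -> R7 @ bar 5 tick 0 v(1,): F3->E4 leap 11st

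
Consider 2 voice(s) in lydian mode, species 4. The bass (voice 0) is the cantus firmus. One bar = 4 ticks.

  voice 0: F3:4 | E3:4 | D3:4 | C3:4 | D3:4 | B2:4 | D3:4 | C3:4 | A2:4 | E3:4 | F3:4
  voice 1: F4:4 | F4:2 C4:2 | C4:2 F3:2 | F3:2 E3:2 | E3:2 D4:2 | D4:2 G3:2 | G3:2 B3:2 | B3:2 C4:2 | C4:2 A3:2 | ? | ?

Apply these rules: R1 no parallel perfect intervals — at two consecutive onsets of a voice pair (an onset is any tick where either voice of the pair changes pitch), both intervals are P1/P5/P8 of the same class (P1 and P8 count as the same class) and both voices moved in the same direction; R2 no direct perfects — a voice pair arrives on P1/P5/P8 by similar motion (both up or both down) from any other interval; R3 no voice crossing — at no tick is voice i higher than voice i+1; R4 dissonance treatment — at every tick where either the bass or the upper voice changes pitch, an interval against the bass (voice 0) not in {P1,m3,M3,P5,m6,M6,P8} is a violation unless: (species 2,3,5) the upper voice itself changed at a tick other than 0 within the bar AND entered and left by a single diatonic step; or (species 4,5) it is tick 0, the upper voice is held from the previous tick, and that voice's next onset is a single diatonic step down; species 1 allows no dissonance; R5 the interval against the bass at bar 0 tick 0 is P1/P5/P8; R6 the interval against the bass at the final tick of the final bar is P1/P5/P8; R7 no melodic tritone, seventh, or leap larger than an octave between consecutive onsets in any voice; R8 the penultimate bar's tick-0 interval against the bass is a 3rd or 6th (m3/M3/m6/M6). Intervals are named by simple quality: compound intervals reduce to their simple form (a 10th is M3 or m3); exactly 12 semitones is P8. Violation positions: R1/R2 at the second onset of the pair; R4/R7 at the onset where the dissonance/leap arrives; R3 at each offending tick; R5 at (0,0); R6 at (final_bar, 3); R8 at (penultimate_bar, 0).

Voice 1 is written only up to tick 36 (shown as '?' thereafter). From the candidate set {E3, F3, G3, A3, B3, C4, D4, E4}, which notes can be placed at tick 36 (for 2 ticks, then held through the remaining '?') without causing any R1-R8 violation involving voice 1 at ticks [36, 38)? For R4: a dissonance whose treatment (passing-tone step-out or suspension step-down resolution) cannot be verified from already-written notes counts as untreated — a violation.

E3: violates R8
F3: violates R4,R8
G3: legal
A3: violates R4,R8
B3: violates R2,R8
C4: legal
D4: violates R4,R8
E4: violates R1,R8

{C4, G3}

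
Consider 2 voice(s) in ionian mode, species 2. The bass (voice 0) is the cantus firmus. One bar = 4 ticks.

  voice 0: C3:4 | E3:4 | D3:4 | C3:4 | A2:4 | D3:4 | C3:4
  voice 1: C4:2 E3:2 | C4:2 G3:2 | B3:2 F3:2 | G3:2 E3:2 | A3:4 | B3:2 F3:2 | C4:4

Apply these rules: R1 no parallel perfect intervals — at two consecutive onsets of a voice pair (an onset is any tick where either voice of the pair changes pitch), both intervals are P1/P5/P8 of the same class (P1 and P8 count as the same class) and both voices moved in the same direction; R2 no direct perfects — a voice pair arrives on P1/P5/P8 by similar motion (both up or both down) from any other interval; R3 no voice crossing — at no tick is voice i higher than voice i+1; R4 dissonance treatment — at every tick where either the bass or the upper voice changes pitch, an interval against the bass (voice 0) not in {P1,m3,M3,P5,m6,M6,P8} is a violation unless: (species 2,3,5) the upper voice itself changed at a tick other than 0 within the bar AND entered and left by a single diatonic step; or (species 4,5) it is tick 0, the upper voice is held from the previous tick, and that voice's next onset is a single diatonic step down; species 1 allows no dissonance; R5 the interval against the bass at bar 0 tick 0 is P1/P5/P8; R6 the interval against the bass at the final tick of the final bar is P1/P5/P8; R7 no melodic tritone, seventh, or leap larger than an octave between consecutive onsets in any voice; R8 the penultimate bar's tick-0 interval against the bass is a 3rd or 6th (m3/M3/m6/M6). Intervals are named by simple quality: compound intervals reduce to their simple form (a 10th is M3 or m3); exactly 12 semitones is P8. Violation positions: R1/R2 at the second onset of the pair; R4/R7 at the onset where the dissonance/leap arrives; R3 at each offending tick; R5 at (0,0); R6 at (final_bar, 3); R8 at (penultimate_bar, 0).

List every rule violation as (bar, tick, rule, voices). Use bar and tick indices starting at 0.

(2, 2, R7, (1,))
(5, 2, R7, (1,))

bar 0: v0=C3 v1=C4 downbeat P8
bar 1: v0=E3 v1=C4 downbeat m6
bar 2: v0=D3 v1=B3 downbeat M6
bar 3: v0=C3 v1=G3 downbeat P5
bar 4: v0=A2 v1=A3 downbeat P8
bar 5: v0=D3 v1=B3 downbeat M6
bar 6: v0=C3 v1=C4 downbeat P8
  -> R7 @ bar 2 tick 2 v(1,): B3->F3 leap 6st
  -> R7 @ bar 5 tick 2 v(1,): B3->F3 leap 6st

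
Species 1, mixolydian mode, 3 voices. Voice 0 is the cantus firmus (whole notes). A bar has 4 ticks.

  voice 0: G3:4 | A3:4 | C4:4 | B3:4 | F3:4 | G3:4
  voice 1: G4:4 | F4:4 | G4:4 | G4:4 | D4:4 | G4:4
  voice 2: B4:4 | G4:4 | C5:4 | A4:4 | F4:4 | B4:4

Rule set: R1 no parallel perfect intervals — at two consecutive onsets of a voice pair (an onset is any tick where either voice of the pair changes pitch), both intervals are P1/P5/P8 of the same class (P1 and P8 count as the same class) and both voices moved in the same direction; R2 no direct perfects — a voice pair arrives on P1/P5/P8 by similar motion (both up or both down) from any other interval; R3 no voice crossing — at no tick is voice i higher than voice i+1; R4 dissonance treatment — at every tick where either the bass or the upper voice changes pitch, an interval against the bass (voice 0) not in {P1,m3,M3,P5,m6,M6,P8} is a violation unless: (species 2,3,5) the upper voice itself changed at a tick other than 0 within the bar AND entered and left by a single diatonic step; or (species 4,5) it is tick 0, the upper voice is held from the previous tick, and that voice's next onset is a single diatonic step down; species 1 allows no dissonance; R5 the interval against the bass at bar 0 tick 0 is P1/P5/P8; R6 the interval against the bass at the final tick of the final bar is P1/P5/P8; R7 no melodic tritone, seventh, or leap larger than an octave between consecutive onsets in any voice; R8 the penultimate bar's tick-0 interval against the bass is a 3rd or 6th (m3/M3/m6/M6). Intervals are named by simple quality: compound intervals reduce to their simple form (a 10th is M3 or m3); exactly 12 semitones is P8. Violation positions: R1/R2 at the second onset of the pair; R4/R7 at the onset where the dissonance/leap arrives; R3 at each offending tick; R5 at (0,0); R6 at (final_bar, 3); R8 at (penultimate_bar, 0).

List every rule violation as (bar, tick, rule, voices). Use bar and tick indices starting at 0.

(0, 0, R5, (0, 2))
(1, 0, R4, (0, 2))
(2, 0, R2, (0, 1))
(2, 0, R2, (0, 2))
(3, 0, R4, (0, 2))
(4, 0, R2, (0, 2))
(4, 0, R7, (0,))
(4, 0, R8, (0, 2))
(5, 0, R2, (0, 1))
(5, 0, R7, (2,))
(5, 3, R6, (0, 2))

bar 0: v0=G3 v1=G4 v2=B4 downbeat M3
bar 1: v0=A3 v1=F4 v2=G4 downbeat m7
bar 2: v0=C4 v1=G4 v2=C5 downbeat P8
bar 3: v0=B3 v1=G4 v2=A4 downbeat m7
bar 4: v0=F3 v1=D4 v2=F4 downbeat P8
bar 5: v0=G3 v1=G4 v2=B4 downbeat M3
  -> R5 @ bar 0 tick 0 v(0, 2): opens on M3
  -> R4 @ bar 1 tick 0 v(0, 2): A3/G4 m7 untreated
  -> R2 @ bar 2 tick 0 v(0, 1): A3/F4 m6 -> C4/G4 P5 similar
  -> R2 @ bar 2 tick 0 v(0, 2): A3/G4 m7 -> C4/C5 P8 similar
  -> R4 @ bar 3 tick 0 v(0, 2): B3/A4 m7 untreated
  -> R2 @ bar 4 tick 0 v(0, 2): B3/A4 m7 -> F3/F4 P8 similar
  -> R7 @ bar 4 tick 0 v(0,): B3->F3 leap 6st
  -> R8 @ bar 4 tick 0 v(0, 2): penult P8 not 3rd/6th
  -> R2 @ bar 5 tick 0 v(0, 1): F3/D4 M6 -> G3/G4 P8 similar
  -> R7 @ bar 5 tick 0 v(2,): F4->B4 leap 6st
  -> R6 @ bar 5 tick 3 v(0, 2): closes on M3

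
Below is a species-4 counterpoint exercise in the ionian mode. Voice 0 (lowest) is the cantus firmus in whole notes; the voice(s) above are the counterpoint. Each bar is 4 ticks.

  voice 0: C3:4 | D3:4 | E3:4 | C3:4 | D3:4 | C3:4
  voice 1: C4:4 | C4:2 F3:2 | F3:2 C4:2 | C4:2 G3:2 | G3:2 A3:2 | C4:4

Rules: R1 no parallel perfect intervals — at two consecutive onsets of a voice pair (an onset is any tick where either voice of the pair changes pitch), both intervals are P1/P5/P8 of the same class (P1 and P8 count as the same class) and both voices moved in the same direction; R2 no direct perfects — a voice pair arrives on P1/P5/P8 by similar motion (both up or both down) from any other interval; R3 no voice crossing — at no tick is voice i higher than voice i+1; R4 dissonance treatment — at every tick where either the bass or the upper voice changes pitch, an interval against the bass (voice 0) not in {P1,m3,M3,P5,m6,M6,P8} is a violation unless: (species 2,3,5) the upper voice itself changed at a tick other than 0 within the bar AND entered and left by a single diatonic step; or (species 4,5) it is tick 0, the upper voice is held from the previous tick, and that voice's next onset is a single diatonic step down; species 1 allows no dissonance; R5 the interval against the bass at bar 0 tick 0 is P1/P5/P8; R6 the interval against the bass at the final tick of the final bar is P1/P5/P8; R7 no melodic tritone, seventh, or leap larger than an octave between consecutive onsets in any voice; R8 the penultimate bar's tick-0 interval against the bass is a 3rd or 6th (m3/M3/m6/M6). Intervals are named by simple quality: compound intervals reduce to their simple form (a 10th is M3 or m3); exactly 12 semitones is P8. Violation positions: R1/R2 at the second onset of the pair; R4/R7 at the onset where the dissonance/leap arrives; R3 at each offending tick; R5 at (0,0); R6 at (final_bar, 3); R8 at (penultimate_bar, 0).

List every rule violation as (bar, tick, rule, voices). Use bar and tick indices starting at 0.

(1, 0, R4, (0, 1))
(2, 0, R4, (0, 1))
(4, 0, R4, (0, 1))
(4, 0, R8, (0, 1))

bar 0: v0=C3 v1=C4 downbeat P8
bar 1: v0=D3 v1=C4 downbeat m7
bar 2: v0=E3 v1=F3 downbeat m2
bar 3: v0=C3 v1=C4 downbeat P8
bar 4: v0=D3 v1=G3 downbeat P4
bar 5: v0=C3 v1=C4 downbeat P8
  -> R4 @ bar 1 tick 0 v(0, 1): D3/C4 m7 untreated
  -> R4 @ bar 2 tick 0 v(0, 1): E3/F3 m2 untreated
  -> R4 @ bar 4 tick 0 v(0, 1): D3/G3 P4 untreated
  -> R8 @ bar 4 tick 0 v(0, 1): penult P4 not 3rd/6th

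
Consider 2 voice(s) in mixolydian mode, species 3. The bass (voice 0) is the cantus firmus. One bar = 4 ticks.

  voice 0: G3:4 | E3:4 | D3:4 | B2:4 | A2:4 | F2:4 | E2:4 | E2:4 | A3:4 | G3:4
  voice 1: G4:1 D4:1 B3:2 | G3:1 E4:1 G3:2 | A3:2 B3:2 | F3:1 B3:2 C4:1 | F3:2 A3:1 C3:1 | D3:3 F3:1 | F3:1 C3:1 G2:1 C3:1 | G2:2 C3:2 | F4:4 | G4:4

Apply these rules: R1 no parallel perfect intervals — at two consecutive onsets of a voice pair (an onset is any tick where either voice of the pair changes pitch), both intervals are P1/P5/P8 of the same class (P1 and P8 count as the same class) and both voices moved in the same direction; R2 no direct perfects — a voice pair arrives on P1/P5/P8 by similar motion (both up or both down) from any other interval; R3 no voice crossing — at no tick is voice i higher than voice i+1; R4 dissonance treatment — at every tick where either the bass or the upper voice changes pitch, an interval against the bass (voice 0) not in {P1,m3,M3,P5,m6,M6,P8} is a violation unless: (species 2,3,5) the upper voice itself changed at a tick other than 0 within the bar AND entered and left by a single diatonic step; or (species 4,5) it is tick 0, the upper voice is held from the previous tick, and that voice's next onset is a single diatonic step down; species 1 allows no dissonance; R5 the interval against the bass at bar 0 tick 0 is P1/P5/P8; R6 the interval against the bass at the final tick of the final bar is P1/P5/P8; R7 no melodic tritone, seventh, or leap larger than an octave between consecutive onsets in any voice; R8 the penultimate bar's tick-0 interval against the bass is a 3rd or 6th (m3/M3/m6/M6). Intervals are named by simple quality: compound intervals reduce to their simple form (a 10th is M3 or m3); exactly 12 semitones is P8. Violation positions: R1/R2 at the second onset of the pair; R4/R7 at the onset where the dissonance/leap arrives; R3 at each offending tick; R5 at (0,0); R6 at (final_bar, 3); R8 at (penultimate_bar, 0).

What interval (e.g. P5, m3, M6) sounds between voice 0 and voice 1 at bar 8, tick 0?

m6

voice 0=A3 voice 1=F4 -> m6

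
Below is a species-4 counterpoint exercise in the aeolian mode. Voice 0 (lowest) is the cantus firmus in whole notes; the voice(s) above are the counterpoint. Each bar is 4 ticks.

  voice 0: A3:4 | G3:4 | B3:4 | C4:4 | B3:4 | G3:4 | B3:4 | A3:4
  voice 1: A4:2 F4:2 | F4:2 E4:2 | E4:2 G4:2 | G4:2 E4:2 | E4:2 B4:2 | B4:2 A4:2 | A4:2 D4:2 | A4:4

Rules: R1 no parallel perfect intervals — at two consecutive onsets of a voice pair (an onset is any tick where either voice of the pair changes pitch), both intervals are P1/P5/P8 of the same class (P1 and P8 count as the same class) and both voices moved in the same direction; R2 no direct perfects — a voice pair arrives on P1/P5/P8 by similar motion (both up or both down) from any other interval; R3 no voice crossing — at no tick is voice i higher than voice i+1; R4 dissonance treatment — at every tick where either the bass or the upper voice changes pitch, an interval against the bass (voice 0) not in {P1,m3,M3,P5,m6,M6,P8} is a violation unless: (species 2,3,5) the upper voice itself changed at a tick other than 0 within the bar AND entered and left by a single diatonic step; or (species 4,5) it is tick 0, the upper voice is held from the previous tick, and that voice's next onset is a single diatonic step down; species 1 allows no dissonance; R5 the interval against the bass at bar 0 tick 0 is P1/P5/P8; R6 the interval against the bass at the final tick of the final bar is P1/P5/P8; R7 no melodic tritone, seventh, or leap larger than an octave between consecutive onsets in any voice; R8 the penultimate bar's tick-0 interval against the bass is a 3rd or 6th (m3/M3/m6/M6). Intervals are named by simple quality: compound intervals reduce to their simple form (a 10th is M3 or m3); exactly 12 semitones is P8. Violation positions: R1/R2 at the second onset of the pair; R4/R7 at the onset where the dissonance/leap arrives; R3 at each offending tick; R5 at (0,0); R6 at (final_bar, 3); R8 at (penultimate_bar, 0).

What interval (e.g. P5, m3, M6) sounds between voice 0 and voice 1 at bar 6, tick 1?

m7

voice 0=B3 voice 1=A4 -> m7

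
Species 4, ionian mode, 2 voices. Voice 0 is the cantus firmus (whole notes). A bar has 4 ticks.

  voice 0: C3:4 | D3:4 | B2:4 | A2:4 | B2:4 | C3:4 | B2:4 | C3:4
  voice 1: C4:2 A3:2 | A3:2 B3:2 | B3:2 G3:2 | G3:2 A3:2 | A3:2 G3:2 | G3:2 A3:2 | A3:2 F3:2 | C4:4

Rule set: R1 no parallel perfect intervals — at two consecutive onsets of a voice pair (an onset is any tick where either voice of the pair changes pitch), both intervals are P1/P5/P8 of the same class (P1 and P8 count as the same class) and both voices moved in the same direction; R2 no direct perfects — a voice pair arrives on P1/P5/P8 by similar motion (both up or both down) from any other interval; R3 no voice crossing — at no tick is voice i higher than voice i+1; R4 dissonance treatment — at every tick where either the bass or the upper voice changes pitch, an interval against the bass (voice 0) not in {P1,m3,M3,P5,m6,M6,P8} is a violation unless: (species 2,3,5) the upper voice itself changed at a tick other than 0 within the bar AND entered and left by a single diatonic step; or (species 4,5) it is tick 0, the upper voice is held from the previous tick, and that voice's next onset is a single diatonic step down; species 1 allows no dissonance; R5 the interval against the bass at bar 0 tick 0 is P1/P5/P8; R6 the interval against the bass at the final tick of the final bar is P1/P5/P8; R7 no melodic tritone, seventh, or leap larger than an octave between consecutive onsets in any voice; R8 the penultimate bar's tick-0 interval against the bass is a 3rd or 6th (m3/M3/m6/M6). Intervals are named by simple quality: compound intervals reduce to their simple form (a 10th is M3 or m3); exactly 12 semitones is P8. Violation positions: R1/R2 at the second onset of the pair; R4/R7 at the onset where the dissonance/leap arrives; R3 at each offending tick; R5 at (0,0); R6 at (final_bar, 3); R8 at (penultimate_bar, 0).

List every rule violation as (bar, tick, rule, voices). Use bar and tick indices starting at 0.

bar 0: v0=C3 v1=C4 downbeat P8
bar 1: v0=D3 v1=A3 downbeat P5
bar 2: v0=B2 v1=B3 downbeat P8
bar 3: v0=A2 v1=G3 downbeat m7
bar 4: v0=B2 v1=A3 downbeat m7
bar 5: v0=C3 v1=G3 downbeat P5
bar 6: v0=B2 v1=A3 downbeat m7
bar 7: v0=C3 v1=C4 downbeat P8
  -> R4 @ bar 3 tick 0 v(0, 1): A2/G3 m7 untreated
  -> R4 @ bar 6 tick 0 v(0, 1): B2/A3 m7 untreated
  -> R8 @ bar 6 tick 0 v(0, 1): penult m7 not 3rd/6th
  -> R4 @ bar 6 tick 2 v(0, 1): B2/F3 TT untreated
  -> R2 @ bar 7 tick 0 v(0, 1): B2/F3 TT -> C3/C4 P8 similar

(3, 0, R4, (0, 1))
(6, 0, R4, (0, 1))
(6, 0, R8, (0, 1))
(6, 2, R4, (0, 1))
(7, 0, R2, (0, 1))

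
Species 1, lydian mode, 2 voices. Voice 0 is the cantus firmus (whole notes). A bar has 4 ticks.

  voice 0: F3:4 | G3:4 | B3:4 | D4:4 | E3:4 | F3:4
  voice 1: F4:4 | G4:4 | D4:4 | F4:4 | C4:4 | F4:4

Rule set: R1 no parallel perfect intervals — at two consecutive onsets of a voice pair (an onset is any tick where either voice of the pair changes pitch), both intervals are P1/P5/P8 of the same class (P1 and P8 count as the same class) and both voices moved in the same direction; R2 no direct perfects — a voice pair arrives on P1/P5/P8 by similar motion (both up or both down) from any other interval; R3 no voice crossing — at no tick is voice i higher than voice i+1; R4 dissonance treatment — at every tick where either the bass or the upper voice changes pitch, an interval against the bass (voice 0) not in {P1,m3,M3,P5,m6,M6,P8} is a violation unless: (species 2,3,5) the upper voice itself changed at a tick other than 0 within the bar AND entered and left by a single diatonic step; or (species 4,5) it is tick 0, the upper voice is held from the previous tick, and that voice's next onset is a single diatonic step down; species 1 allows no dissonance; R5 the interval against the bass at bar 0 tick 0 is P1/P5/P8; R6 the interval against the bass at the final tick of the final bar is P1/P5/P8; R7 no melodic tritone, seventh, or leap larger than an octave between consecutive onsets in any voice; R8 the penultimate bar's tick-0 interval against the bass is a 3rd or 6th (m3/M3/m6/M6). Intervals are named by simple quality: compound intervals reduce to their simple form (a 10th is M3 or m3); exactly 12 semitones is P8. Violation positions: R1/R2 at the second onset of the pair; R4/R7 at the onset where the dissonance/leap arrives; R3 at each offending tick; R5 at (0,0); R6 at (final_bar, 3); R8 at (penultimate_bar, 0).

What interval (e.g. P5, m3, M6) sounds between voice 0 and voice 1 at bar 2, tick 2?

voice 0=B3 voice 1=D4 -> m3

m3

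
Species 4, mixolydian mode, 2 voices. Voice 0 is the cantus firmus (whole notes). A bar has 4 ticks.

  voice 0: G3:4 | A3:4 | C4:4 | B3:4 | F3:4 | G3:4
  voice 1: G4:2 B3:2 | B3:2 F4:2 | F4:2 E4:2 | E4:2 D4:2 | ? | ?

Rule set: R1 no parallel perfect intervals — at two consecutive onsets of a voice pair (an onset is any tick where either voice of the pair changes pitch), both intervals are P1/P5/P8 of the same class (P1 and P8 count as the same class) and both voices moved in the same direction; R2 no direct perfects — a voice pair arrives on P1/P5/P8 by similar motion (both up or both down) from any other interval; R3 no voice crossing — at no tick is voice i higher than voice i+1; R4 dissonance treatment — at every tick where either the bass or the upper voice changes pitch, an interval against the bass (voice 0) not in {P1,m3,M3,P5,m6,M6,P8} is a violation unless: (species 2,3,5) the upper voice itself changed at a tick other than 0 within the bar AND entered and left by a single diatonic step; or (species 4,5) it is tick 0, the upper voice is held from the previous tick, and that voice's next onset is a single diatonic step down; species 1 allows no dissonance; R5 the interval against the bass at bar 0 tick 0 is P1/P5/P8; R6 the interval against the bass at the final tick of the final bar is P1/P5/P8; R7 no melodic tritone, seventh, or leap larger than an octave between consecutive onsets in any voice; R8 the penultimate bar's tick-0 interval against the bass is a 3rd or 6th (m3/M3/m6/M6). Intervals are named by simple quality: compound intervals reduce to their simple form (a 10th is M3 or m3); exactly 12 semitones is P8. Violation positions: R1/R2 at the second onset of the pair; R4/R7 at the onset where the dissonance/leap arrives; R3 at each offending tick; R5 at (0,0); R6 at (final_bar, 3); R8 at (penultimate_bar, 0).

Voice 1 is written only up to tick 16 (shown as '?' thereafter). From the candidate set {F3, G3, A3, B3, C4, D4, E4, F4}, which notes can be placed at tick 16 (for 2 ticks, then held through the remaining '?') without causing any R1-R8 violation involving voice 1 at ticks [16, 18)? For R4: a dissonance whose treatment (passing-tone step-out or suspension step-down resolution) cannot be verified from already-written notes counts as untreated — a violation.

F3: violates R2,R8
G3: violates R4,R8
A3: legal
B3: violates R4,R8
C4: violates R2,R8
D4: legal
E4: violates R4,R8
F4: violates R8

{A3, D4}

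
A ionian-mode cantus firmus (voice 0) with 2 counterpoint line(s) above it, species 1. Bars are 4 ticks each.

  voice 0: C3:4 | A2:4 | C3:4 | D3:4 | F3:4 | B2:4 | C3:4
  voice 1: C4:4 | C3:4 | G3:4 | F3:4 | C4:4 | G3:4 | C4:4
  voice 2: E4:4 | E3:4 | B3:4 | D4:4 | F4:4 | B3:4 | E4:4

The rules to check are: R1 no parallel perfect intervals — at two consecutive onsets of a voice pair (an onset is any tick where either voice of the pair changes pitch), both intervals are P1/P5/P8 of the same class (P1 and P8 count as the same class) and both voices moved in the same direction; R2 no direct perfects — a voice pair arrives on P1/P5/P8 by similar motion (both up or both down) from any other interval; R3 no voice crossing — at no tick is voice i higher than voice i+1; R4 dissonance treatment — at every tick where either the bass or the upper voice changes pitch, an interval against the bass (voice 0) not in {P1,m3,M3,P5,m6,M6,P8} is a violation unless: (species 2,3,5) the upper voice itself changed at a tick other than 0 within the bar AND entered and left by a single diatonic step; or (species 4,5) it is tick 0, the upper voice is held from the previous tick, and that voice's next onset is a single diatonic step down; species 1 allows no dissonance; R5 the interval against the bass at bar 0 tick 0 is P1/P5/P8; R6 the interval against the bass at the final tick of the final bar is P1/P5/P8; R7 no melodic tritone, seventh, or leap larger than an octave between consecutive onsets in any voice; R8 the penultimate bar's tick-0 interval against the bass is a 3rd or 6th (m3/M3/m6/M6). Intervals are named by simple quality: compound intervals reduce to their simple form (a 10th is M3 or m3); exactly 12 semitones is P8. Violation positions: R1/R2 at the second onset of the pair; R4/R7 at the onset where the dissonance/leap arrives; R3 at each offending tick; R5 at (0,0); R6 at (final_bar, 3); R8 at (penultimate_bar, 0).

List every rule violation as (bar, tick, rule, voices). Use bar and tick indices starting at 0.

(0, 0, R5, (0, 2))
(1, 0, R2, (0, 2))
(2, 0, R2, (0, 1))
(2, 0, R4, (0, 2))
(3, 0, R2, (0, 2))
(4, 0, R1, (0, 2))
(4, 0, R2, (0, 1))
(5, 0, R1, (0, 2))
(5, 0, R7, (0,))
(5, 0, R7, (2,))
(5, 0, R8, (0, 2))
(6, 0, R2, (0, 1))
(6, 3, R6, (0, 2))

bar 0: v0=C3 v1=C4 v2=E4 downbeat M3
bar 1: v0=A2 v1=C3 v2=E3 downbeat P5
bar 2: v0=C3 v1=G3 v2=B3 downbeat M7
bar 3: v0=D3 v1=F3 v2=D4 downbeat P8
bar 4: v0=F3 v1=C4 v2=F4 downbeat P8
bar 5: v0=B2 v1=G3 v2=B3 downbeat P8
bar 6: v0=C3 v1=C4 v2=E4 downbeat M3
  -> R5 @ bar 0 tick 0 v(0, 2): opens on M3
  -> R2 @ bar 1 tick 0 v(0, 2): C3/E4 M3 -> A2/E3 P5 similar
  -> R2 @ bar 2 tick 0 v(0, 1): A2/C3 m3 -> C3/G3 P5 similar
  -> R4 @ bar 2 tick 0 v(0, 2): C3/B3 M7 untreated
  -> R2 @ bar 3 tick 0 v(0, 2): C3/B3 M7 -> D3/D4 P8 similar
  -> R1 @ bar 4 tick 0 v(0, 2): D3/D4 P8 -> F3/F4 P8 similar
  -> R2 @ bar 4 tick 0 v(0, 1): D3/F3 m3 -> F3/C4 P5 similar
  -> R1 @ bar 5 tick 0 v(0, 2): F3/F4 P8 -> B2/B3 P8 similar
  -> R7 @ bar 5 tick 0 v(0,): F3->B2 leap 6st
  -> R7 @ bar 5 tick 0 v(2,): F4->B3 leap 6st
  -> R8 @ bar 5 tick 0 v(0, 2): penult P8 not 3rd/6th
  -> R2 @ bar 6 tick 0 v(0, 1): B2/G3 m6 -> C3/C4 P8 similar
  -> R6 @ bar 6 tick 3 v(0, 2): closes on M3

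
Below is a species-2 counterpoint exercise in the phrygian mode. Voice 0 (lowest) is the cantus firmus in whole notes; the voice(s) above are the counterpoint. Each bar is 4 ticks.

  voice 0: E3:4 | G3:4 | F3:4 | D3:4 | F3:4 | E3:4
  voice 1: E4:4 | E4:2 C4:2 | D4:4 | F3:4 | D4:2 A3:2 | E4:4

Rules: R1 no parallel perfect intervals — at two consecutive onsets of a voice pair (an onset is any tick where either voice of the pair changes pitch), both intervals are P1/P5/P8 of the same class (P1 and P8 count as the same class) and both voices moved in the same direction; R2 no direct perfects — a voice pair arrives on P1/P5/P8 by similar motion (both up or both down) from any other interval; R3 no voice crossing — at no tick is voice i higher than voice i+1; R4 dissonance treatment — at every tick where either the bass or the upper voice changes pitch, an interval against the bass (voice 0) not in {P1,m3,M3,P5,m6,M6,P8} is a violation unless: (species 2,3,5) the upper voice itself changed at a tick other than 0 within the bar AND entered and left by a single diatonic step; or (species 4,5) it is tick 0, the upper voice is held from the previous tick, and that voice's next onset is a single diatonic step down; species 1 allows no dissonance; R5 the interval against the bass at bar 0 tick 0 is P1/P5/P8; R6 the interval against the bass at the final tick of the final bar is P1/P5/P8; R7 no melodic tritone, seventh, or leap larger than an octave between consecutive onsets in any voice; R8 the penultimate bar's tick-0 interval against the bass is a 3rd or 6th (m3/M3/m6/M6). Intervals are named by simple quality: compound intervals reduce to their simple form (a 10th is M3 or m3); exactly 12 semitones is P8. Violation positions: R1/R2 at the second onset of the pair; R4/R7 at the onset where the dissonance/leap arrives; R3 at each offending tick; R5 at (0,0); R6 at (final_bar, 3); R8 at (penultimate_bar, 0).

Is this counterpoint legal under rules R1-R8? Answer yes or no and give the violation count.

No (1 violations)

bar 0: v0=E3 v1=E4 (P8)
bar 1: v0=G3 v1=E4 (M6)
bar 2: v0=F3 v1=D4 (M6)
bar 3: v0=D3 v1=F3 (m3)
bar 4: v0=F3 v1=D4 (M6)
bar 5: v0=E3 v1=E4 (P8)
  R4 @ bar1.2: G3/C4 P4 untreated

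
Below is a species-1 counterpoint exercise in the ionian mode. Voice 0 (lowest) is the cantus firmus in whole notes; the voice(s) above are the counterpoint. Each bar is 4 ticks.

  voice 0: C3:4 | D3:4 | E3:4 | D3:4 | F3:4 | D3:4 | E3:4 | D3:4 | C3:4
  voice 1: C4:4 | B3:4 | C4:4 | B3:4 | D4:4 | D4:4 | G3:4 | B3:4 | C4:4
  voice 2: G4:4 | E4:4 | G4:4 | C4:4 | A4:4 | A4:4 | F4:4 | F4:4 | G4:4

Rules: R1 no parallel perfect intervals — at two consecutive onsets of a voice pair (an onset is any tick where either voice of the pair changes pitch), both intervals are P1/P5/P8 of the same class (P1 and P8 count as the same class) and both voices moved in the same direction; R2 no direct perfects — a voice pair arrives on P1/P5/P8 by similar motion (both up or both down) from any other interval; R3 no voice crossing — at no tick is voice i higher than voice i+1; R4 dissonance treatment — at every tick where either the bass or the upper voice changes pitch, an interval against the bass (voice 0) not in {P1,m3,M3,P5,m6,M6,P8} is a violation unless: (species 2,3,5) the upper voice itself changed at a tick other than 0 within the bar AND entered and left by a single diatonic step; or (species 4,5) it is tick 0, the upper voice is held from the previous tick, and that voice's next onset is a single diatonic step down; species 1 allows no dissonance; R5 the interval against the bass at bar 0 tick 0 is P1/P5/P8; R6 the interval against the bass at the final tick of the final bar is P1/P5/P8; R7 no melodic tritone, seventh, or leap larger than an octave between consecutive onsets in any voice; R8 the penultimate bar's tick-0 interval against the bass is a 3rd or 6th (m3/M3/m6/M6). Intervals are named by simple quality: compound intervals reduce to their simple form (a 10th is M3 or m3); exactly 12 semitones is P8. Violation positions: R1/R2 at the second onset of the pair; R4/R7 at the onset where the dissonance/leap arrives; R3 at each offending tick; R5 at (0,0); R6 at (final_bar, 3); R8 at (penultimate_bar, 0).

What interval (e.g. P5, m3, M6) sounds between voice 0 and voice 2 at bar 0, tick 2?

P5

voice 0=C3 voice 2=G4 -> P5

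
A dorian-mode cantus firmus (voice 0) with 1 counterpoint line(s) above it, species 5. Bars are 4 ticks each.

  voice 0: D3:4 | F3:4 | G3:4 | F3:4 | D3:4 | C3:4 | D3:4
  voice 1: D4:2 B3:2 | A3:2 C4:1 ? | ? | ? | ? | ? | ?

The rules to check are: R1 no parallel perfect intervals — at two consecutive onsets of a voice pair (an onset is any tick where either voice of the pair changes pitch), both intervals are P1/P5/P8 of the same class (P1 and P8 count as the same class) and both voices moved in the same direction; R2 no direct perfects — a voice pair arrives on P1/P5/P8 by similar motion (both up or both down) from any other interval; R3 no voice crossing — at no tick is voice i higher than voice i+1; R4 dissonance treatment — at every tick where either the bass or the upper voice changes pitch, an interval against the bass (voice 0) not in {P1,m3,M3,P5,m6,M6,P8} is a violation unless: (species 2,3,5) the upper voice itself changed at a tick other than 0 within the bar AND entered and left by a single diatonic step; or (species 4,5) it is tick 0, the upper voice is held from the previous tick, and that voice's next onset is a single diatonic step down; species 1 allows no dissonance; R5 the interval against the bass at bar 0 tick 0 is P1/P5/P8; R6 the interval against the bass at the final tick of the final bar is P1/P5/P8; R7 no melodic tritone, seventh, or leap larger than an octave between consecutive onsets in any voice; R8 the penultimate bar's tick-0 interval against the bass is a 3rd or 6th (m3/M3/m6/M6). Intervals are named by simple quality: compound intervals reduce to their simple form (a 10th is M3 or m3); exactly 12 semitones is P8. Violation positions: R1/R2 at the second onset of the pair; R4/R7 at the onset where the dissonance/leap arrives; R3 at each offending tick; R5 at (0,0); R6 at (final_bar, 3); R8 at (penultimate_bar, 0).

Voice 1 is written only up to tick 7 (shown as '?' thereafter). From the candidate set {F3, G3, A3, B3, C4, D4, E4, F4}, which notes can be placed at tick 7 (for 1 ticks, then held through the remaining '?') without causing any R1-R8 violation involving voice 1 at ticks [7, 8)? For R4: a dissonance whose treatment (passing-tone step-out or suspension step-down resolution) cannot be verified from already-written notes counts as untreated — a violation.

{A3, C4, D4, F3, F4}

F3: legal
G3: violates R4
A3: legal
B3: violates R4
C4: legal
D4: legal
E4: violates R4
F4: legal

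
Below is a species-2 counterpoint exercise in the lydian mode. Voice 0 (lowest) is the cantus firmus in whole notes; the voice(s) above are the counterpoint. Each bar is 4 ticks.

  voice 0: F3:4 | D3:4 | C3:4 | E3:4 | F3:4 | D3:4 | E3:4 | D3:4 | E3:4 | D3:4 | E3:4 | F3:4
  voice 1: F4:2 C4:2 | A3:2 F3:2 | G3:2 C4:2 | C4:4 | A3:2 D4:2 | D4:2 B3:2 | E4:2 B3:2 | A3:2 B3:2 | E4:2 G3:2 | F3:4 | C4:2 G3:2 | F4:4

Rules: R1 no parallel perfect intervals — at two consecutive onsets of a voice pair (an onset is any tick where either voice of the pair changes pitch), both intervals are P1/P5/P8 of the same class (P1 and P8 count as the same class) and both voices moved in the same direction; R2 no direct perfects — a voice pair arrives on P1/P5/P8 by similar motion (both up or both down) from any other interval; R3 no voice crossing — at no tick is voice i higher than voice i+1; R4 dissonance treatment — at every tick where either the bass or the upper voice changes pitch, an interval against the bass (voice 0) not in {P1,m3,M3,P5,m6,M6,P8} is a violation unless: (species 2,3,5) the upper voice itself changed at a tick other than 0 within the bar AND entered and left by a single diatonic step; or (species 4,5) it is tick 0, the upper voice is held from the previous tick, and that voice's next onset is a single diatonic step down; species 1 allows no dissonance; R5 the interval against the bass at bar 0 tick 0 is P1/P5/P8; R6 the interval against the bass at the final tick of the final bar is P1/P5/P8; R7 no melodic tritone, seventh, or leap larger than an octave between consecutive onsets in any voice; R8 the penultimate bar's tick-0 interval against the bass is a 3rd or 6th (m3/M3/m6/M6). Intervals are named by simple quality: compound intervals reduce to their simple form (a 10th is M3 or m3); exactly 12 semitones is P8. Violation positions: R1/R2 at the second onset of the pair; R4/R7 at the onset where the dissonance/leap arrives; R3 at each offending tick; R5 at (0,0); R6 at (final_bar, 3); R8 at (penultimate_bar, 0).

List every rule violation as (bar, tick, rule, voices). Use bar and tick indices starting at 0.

bar 0: v0=F3 v1=F4 downbeat P8
bar 1: v0=D3 v1=A3 downbeat P5
bar 2: v0=C3 v1=G3 downbeat P5
bar 3: v0=E3 v1=C4 downbeat m6
bar 4: v0=F3 v1=A3 downbeat M3
bar 5: v0=D3 v1=D4 downbeat P8
bar 6: v0=E3 v1=E4 downbeat P8
bar 7: v0=D3 v1=A3 downbeat P5
bar 8: v0=E3 v1=E4 downbeat P8
bar 9: v0=D3 v1=F3 downbeat m3
bar 10: v0=E3 v1=C4 downbeat m6
bar 11: v0=F3 v1=F4 downbeat P8
  -> R1 @ bar 1 tick 0 v(0, 1): F3/C4 P5 -> D3/A3 P5 similar
  -> R2 @ bar 6 tick 0 v(0, 1): D3/B3 M6 -> E3/E4 P8 similar
  -> R1 @ bar 7 tick 0 v(0, 1): E3/B3 P5 -> D3/A3 P5 similar
  -> R2 @ bar 8 tick 0 v(0, 1): D3/B3 M6 -> E3/E4 P8 similar
  -> R2 @ bar 11 tick 0 v(0, 1): E3/G3 m3 -> F3/F4 P8 similar
  -> R7 @ bar 11 tick 0 v(1,): G3->F4 leap 10st

(1, 0, R1, (0, 1))
(6, 0, R2, (0, 1))
(7, 0, R1, (0, 1))
(8, 0, R2, (0, 1))
(11, 0, R2, (0, 1))
(11, 0, R7, (1,))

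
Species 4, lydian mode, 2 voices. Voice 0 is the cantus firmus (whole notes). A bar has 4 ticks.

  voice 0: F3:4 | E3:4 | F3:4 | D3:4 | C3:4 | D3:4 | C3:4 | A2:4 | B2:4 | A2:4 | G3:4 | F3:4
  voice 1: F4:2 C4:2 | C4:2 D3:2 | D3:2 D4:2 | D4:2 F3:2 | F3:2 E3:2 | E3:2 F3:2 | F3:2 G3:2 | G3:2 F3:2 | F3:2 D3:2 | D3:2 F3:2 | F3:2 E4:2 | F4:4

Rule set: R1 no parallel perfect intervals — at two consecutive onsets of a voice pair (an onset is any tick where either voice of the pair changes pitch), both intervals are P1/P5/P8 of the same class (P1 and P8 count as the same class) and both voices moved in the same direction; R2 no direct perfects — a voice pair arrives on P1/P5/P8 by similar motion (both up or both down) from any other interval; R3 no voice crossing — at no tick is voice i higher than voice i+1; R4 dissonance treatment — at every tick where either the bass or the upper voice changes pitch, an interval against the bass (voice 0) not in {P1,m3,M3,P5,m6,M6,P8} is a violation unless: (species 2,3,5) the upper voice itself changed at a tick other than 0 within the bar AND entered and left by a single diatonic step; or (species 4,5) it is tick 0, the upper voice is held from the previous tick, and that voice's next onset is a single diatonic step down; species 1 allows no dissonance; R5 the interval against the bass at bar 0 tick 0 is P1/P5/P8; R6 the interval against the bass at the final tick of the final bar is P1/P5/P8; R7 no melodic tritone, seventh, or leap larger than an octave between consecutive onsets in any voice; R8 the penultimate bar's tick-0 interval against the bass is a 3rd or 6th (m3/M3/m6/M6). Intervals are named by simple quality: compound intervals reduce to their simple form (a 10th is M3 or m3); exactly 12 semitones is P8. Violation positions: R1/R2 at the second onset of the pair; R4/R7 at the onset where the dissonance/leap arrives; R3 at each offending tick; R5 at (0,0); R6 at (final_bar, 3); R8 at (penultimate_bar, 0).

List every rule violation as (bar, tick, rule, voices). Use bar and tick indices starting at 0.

(1, 2, R3, (0, 1))
(1, 2, R4, (0, 1))
(1, 2, R7, (1,))
(1, 3, R3, (0, 1))
(2, 0, R3, (0, 1))
(2, 1, R3, (0, 1))
(5, 0, R4, (0, 1))
(6, 0, R4, (0, 1))
(8, 0, R4, (0, 1))
(9, 0, R4, (0, 1))
(10, 0, R3, (0, 1))
(10, 0, R4, (0, 1))
(10, 0, R7, (0,))
(10, 0, R8, (0, 1))
(10, 1, R3, (0, 1))
(10, 2, R7, (1,))

bar 0: v0=F3 v1=F4 downbeat P8
bar 1: v0=E3 v1=C4 downbeat m6
bar 2: v0=F3 v1=D3 downbeat m3
bar 3: v0=D3 v1=D4 downbeat P8
bar 4: v0=C3 v1=F3 downbeat P4
bar 5: v0=D3 v1=E3 downbeat M2
bar 6: v0=C3 v1=F3 downbeat P4
bar 7: v0=A2 v1=G3 downbeat m7
bar 8: v0=B2 v1=F3 downbeat TT
bar 9: v0=A2 v1=D3 downbeat P4
bar 10: v0=G3 v1=F3 downbeat M2
bar 11: v0=F3 v1=F4 downbeat P8
  -> R3 @ bar 1 tick 2 v(0, 1): E3 above D3
  -> R4 @ bar 1 tick 2 v(0, 1): E3/D3 M2 untreated
  -> R7 @ bar 1 tick 2 v(1,): C4->D3 leap 10st
  -> R3 @ bar 1 tick 3 v(0, 1): E3 above D3
  -> R3 @ bar 2 tick 0 v(0, 1): F3 above D3
  -> R3 @ bar 2 tick 1 v(0, 1): F3 above D3
  -> R4 @ bar 5 tick 0 v(0, 1): D3/E3 M2 untreated
  -> R4 @ bar 6 tick 0 v(0, 1): C3/F3 P4 untreated
  -> R4 @ bar 8 tick 0 v(0, 1): B2/F3 TT untreated
  -> R4 @ bar 9 tick 0 v(0, 1): A2/D3 P4 untreated
  -> R3 @ bar 10 tick 0 v(0, 1): G3 above F3
  -> R4 @ bar 10 tick 0 v(0, 1): G3/F3 M2 untreated
  -> R7 @ bar 10 tick 0 v(0,): A2->G3 leap 10st
  -> R8 @ bar 10 tick 0 v(0, 1): penult M2 not 3rd/6th
  -> R3 @ bar 10 tick 1 v(0, 1): G3 above F3
  -> R7 @ bar 10 tick 2 v(1,): F3->E4 leap 11st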